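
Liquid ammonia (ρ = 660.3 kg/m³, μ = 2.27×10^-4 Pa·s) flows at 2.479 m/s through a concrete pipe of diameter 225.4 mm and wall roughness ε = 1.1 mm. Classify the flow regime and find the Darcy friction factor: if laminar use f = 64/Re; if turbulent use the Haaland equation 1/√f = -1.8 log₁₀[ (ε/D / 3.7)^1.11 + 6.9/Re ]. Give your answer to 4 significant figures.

Re = ρVD/μ = 660.3·2.479·0.2254/0.000227 = 1.625e+06.
Re > 4000 → turbulent. ε/D = 0.0011/0.2254 = 0.00488; Haaland: 1/√f = -1.8 log₁₀[0.000636 + 4.25e-06] = 5.749, so f = 0.03026.

f ≈ 0.03026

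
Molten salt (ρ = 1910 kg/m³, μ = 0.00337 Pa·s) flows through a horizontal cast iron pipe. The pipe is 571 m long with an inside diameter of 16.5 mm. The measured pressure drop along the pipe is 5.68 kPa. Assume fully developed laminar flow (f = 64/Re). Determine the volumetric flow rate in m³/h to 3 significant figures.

For laminar flow, f = 64/Re with Re = ρVD/μ, so Darcy-Weisbach reduces to ΔP = 32μLV/D². Solving for V: V = ΔP·D²/(32μL) = 5680·(0.0165)²/(32·0.00337·571) = 0.02511 m/s.
Check: Re = ρVD/μ = 1910·0.02511·0.0165/0.00337 = 234.8 < 2300, so the laminar assumption holds.
Q = V·A = 0.02511·(π/4·0.0165²) = 5.37e-06 m³/s = 0.0193 m³/h.

Q ≈ 0.0193 m³/h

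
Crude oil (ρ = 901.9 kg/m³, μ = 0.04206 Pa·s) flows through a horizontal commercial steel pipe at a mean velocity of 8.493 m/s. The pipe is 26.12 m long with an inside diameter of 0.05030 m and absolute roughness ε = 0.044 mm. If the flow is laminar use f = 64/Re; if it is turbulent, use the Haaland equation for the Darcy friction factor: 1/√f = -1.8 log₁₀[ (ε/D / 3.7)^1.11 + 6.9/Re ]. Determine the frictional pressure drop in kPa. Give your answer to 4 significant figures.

ΔP ≈ 552.5 kPa

Reynolds number Re = ρVD/μ = 901.9 · 8.493 · 0.0503 / 0.0421 = 9160.
Re > 4000 → turbulent. Relative roughness ε/D = 4.4e-05/0.0503 = 0.000875. Haaland: 1/√f = -1.8 log₁₀[(0.000875/3.7)^1.11 + 6.9/9160] = -1.8 log₁₀[9.44e-05 + 0.000753] = 5.529, so f = 0.03271.
Darcy-Weisbach: ΔP = f(L/D)(ρV²/2) = 0.03271·(26.12/0.0503)·(901.9·8.493²/2) = 0.03271·519.3·3.253e+04 = 5.525e+05 Pa.
ΔP = 5.525e+05 Pa = 552.5 kPa.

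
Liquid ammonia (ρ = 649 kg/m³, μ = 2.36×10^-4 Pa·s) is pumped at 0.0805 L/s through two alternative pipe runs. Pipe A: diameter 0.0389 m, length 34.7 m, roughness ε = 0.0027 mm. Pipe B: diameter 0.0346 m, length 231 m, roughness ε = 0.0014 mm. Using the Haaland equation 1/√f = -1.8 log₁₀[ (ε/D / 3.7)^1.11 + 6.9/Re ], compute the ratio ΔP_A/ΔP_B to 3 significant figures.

ΔP_A/ΔP_B ≈ 0.0865

Pipe A: V = Q/A = 8.05e-05/0.001188 = 0.06773 m/s; Re = 7246; ε/D = 6.94e-05; Haaland → f = 0.03387; ΔP_A = f(L/D)(ρV²/2) = 44.98 Pa.
Pipe B: V = Q/A = 8.05e-05/0.0009402 = 0.08562 m/s; Re = 8146; ε/D = 4.05e-05; Haaland → f = 0.03274; ΔP_B = f(L/D)(ρV²/2) = 519.9 Pa.
ΔP_A/ΔP_B = 44.98/519.9 = 0.0865.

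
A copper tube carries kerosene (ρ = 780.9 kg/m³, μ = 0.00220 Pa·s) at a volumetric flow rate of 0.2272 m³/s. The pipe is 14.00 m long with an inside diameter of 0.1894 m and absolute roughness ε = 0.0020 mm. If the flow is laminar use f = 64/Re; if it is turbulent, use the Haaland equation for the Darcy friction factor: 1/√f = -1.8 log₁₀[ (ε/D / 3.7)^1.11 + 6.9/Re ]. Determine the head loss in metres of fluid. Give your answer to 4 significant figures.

h_f ≈ 3.186 m

Cross-sectional area A = πD²/4 = π(0.1894)²/4 = 0.02817 m²; mean velocity V = Q/A = 0.2272/0.02817 = 8.064 m/s.
Reynolds number Re = ρVD/μ = 780.9 · 8.064 · 0.1894 / 0.0022 = 5.421e+05.
Re > 4000 → turbulent. Relative roughness ε/D = 2e-06/0.1894 = 1.06e-05. Haaland: 1/√f = -1.8 log₁₀[(1.06e-05/3.7)^1.11 + 6.9/5.421e+05] = -1.8 log₁₀[7.01e-07 + 1.27e-05] = 8.77, so f = 0.013.
Darcy-Weisbach: ΔP = f(L/D)(ρV²/2) = 0.013·(14/0.1894)·(780.9·8.064²/2) = 0.013·73.92·2.539e+04 = 2.44e+04 Pa.
Head loss h_f = ΔP/(ρg) = 2.44e+04/(780.9·9.81) = 3.186 m.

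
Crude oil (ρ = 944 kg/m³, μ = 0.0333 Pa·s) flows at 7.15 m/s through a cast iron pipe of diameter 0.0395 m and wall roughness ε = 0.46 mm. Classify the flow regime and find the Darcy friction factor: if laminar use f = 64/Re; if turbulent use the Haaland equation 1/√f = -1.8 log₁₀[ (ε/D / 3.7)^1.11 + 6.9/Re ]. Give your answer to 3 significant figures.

Re = ρVD/μ = 944·7.15·0.0395/0.0333 = 8006.
Re > 4000 → turbulent. ε/D = 0.00046/0.0395 = 0.0116; Haaland: 1/√f = -1.8 log₁₀[0.00167 + 0.000862] = 4.674, so f = 0.04578.

f ≈ 0.0458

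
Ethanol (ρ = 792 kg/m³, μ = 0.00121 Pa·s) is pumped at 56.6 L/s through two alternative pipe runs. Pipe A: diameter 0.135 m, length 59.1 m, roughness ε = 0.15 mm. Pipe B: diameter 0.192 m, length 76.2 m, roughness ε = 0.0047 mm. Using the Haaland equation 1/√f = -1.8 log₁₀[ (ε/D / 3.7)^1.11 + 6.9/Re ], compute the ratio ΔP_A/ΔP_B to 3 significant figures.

Pipe A: V = Q/A = 0.0566/0.01431 = 3.954 m/s; Re = 3.494e+05; ε/D = 0.00111; Haaland → f = 0.02087; ΔP_A = f(L/D)(ρV²/2) = 5.658e+04 Pa.
Pipe B: V = Q/A = 0.0566/0.02895 = 1.955 m/s; Re = 2.457e+05; ε/D = 2.45e-05; Haaland → f = 0.01507; ΔP_B = f(L/D)(ρV²/2) = 9054 Pa.
ΔP_A/ΔP_B = 5.658e+04/9054 = 6.25.

ΔP_A/ΔP_B ≈ 6.25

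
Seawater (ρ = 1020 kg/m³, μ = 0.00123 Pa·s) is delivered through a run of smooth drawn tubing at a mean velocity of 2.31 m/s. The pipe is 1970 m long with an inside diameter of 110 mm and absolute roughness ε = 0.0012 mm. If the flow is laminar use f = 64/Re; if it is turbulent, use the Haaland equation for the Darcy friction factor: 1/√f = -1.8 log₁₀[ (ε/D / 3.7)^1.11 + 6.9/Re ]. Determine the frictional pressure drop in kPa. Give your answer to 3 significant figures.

Reynolds number Re = ρVD/μ = 1020 · 2.31 · 0.11 / 0.00123 = 2.107e+05.
Re > 4000 → turbulent. Relative roughness ε/D = 1.2e-06/0.11 = 1.09e-05. Haaland: 1/√f = -1.8 log₁₀[(1.09e-05/3.7)^1.11 + 6.9/2.107e+05] = -1.8 log₁₀[7.27e-07 + 3.27e-05] = 8.056, so f = 0.01541.
Darcy-Weisbach: ΔP = f(L/D)(ρV²/2) = 0.01541·(1970/0.11)·(1020·2.31²/2) = 0.01541·1.791e+04·2721 = 7.511e+05 Pa.
ΔP = 7.511e+05 Pa = 751 kPa.

ΔP ≈ 751 kPa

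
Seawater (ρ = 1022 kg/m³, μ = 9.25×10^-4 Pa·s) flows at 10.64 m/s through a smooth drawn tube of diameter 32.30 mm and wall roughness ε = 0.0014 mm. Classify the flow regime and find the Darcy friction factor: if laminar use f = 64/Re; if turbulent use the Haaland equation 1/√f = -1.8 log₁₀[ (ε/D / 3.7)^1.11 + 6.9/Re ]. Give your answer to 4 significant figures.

f ≈ 0.01417

Re = ρVD/μ = 1022·10.64·0.0323/0.000925 = 3.797e+05.
Re > 4000 → turbulent. ε/D = 1.4e-06/0.0323 = 4.33e-05; Haaland: 1/√f = -1.8 log₁₀[3.36e-06 + 1.82e-05] = 8.4, so f = 0.01417.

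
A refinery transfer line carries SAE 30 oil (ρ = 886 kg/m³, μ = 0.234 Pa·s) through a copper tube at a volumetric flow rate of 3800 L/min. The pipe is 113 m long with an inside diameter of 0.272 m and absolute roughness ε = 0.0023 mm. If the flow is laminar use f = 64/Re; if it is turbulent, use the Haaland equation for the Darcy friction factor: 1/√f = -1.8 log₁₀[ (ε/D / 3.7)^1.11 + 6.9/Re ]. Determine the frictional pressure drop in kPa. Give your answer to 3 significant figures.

ΔP ≈ 12.5 kPa

Q = 3800 L/min = 3800/60000 = 0.06333 m³/s.
Cross-sectional area A = πD²/4 = π(0.272)²/4 = 0.05811 m²; mean velocity V = Q/A = 0.06333/0.05811 = 1.09 m/s.
Reynolds number Re = ρVD/μ = 886 · 1.09 · 0.272 / 0.234 = 1123.
Re < 2300 → laminar flow, so f = 64/Re = 64/1123 = 0.05701 (the turbulent correlation is not needed).
Darcy-Weisbach: ΔP = f(L/D)(ρV²/2) = 0.05701·(113/0.272)·(886·1.09²/2) = 0.05701·415.4·526.3 = 1.247e+04 Pa.
ΔP = 1.247e+04 Pa = 12.5 kPa.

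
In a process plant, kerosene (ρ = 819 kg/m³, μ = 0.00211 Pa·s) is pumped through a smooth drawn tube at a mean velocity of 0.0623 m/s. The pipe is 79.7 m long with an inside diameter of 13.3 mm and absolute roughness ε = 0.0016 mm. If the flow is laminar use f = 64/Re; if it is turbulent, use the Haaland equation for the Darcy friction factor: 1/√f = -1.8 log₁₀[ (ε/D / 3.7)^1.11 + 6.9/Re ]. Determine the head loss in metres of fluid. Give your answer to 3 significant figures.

h_f ≈ 0.236 m

Reynolds number Re = ρVD/μ = 819 · 0.0623 · 0.0133 / 0.00211 = 321.6.
Re < 2300 → laminar flow, so f = 64/Re = 64/321.6 = 0.199 (the turbulent correlation is not needed).
Darcy-Weisbach: ΔP = f(L/D)(ρV²/2) = 0.199·(79.7/0.0133)·(819·0.0623²/2) = 0.199·5992·1.589 = 1895 Pa.
Head loss h_f = ΔP/(ρg) = 1895/(819·9.81) = 0.236 m.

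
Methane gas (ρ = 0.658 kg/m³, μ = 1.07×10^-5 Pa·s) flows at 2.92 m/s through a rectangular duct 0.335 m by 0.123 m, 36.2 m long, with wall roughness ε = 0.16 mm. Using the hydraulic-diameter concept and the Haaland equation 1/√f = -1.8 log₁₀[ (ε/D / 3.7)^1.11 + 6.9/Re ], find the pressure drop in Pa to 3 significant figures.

Hydraulic diameter D_h = 4A/P = 4·(0.335·0.123)/(2·(0.335+0.123)) = 0.1648/0.916 = 0.1799 m.
Re = ρVD_h/μ = 0.658·2.92·0.1799/1.07e-05 = 3.231e+04.
ε/D_h = 0.00016/0.1799 = 0.000889; Haaland gives 1/√f = -1.8 log₁₀[9.61e-05+0.000214] = 6.316, so f = 0.02506.
ΔP = f(L/D_h)(ρV²/2) = 0.02506·36.2/0.1799·2.805 = 14.15 Pa.

ΔP ≈ 14.1 Pa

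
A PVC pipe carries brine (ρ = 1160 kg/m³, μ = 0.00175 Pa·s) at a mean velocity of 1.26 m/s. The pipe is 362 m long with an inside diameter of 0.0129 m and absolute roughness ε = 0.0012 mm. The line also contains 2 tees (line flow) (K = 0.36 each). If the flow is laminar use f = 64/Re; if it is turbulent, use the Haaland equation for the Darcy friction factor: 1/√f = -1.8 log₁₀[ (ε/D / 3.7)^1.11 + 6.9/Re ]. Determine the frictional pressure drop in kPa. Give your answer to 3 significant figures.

Reynolds number Re = ρVD/μ = 1160 · 1.26 · 0.0129 / 0.00175 = 1.077e+04.
Re > 4000 → turbulent. Relative roughness ε/D = 1.2e-06/0.0129 = 9.3e-05. Haaland: 1/√f = -1.8 log₁₀[(9.3e-05/3.7)^1.11 + 6.9/1.077e+04] = -1.8 log₁₀[7.84e-06 + 0.00064] = 5.739, so f = 0.03036.
Total minor-loss coefficient ΣK = 2·0.36 = 0.72.
ΔP = [f·L/D + ΣK]·(ρV²/2) = [0.03036·362/0.0129 + 0.72]·(1160·1.26²/2) = [852.1 + 0.72]·920.8 = 7.852e+05 Pa.
ΔP = 7.852e+05 Pa = 785 kPa.

ΔP ≈ 785 kPa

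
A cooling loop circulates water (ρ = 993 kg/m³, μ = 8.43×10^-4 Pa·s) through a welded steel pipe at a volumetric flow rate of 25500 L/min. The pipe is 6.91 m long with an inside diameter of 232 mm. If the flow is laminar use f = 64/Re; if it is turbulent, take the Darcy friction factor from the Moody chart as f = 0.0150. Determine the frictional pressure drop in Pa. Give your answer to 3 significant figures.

ΔP ≈ 22400 Pa

Q = 25500 L/min = 25500/60000 = 0.425 m³/s.
Cross-sectional area A = πD²/4 = π(0.232)²/4 = 0.04227 m²; mean velocity V = Q/A = 0.425/0.04227 = 10.05 m/s.
Reynolds number Re = ρVD/μ = 993 · 10.05 · 0.232 / 0.000843 = 2.747e+06.
Re > 4000 → turbulent; use the Moody-chart value f = 0.0150.
Darcy-Weisbach: ΔP = f(L/D)(ρV²/2) = 0.015·(6.91/0.232)·(993·10.05²/2) = 0.015·29.78·5.018e+04 = 2.242e+04 Pa.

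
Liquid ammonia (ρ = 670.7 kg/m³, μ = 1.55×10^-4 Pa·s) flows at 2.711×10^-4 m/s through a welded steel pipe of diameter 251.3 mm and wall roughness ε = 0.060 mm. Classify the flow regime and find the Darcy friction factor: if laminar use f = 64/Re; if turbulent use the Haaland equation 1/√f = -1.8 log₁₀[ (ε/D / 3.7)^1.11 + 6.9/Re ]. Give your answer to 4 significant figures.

f ≈ 0.2171

Re = ρVD/μ = 670.7·0.0002711·0.2513/0.000155 = 294.8.
Re < 2300 → laminar, so f = 64/Re = 0.2171 (roughness is irrelevant in laminar flow).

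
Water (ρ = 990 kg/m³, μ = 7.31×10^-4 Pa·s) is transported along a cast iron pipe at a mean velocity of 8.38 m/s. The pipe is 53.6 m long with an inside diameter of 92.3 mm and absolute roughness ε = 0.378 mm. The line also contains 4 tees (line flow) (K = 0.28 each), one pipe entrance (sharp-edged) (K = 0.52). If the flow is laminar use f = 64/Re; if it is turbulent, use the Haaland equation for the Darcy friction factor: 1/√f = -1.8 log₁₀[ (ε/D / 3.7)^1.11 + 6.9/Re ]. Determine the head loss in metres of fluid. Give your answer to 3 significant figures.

h_f ≈ 65.7 m

Reynolds number Re = ρVD/μ = 990 · 8.38 · 0.0923 / 0.000731 = 1.048e+06.
Re > 4000 → turbulent. Relative roughness ε/D = 0.000378/0.0923 = 0.0041. Haaland: 1/√f = -1.8 log₁₀[(0.0041/3.7)^1.11 + 6.9/1.048e+06] = -1.8 log₁₀[0.000524 + 6.59e-06] = 5.896, so f = 0.02877.
Total minor-loss coefficient ΣK = 4·0.28 + 1·0.52 = 1.64.
ΔP = [f·L/D + ΣK]·(ρV²/2) = [0.02877·53.6/0.0923 + 1.64]·(990·8.38²/2) = [16.7 + 1.64]·3.476e+04 = 6.377e+05 Pa.
Head loss h_f = ΔP/(ρg) = 6.377e+05/(990·9.81) = 65.7 m.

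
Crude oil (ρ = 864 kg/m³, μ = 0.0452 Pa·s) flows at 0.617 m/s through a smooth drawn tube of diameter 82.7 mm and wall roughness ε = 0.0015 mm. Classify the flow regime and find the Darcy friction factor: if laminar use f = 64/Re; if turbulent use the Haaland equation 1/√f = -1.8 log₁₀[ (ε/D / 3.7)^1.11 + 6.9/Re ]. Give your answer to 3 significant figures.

f ≈ 0.0656

Re = ρVD/μ = 864·0.617·0.0827/0.0452 = 975.4.
Re < 2300 → laminar, so f = 64/Re = 0.06562 (roughness is irrelevant in laminar flow).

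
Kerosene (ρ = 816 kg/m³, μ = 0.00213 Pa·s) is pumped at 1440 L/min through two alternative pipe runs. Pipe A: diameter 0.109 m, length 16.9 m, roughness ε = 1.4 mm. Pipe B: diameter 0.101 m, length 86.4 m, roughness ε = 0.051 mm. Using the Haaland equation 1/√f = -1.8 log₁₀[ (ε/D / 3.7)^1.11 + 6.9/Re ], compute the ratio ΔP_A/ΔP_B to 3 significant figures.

Pipe A: V = Q/A = 0.024/0.009331 = 2.572 m/s; Re = 1.074e+05; ε/D = 0.0128; Haaland → f = 0.04186; ΔP_A = f(L/D)(ρV²/2) = 1.752e+04 Pa.
Pipe B: V = Q/A = 0.024/0.008012 = 2.996 m/s; Re = 1.159e+05; ε/D = 0.000505; Haaland → f = 0.01973; ΔP_B = f(L/D)(ρV²/2) = 6.178e+04 Pa.
ΔP_A/ΔP_B = 1.752e+04/6.178e+04 = 0.284.

ΔP_A/ΔP_B ≈ 0.284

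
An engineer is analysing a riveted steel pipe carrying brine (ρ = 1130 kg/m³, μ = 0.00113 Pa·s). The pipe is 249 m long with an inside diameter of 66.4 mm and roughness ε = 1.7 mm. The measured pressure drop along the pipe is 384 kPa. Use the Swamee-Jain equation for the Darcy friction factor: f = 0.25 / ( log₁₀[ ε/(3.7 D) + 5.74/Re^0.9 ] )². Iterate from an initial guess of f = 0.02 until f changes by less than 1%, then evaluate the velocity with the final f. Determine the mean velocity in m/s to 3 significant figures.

V ≈ 1.83 m/s

Rearranging Darcy-Weisbach: V = √(2·ΔP·D/(f·L·ρ)). With ε/D = 0.0017/0.0664 = 0.0256, iterate starting from f = 0.02:
  f = 0.02 → V = √(2·3.84e+05·0.0664/(0.02·249·1130)) = 3.01 m/s; Re = ρVD/μ = 1.999e+05; f → 0.05389
  f = 0.05389 → V = 1.834 m/s; Re = 1.218e+05; f → 0.05406
Converged (Δf/f < 1%). With the final f = 0.05406: V = √(2·3.84e+05·0.0664/(0.05406·249·1130)) = 1.831 m/s.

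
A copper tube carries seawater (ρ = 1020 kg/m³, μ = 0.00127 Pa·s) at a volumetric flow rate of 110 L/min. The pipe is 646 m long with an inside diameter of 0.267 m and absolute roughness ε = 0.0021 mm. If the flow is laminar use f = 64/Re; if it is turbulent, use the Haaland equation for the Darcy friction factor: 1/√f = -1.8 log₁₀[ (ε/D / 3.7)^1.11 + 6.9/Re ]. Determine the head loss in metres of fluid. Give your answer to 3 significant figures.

Q = 110 L/min = 110/60000 = 0.001833 m³/s.
Cross-sectional area A = πD²/4 = π(0.267)²/4 = 0.05599 m²; mean velocity V = Q/A = 0.001833/0.05599 = 0.03274 m/s.
Reynolds number Re = ρVD/μ = 1020 · 0.03274 · 0.267 / 0.00127 = 7022.
Re > 4000 → turbulent. Relative roughness ε/D = 2.1e-06/0.267 = 7.87e-06. Haaland: 1/√f = -1.8 log₁₀[(7.87e-06/3.7)^1.11 + 6.9/7022] = -1.8 log₁₀[5.05e-07 + 0.000983] = 5.413, so f = 0.03413.
Darcy-Weisbach: ΔP = f(L/D)(ρV²/2) = 0.03413·(646/0.267)·(1020·0.03274²/2) = 0.03413·2419·0.5468 = 45.15 Pa.
Head loss h_f = ΔP/(ρg) = 45.15/(1020·9.81) = 0.00451 m.

h_f ≈ 0.00451 m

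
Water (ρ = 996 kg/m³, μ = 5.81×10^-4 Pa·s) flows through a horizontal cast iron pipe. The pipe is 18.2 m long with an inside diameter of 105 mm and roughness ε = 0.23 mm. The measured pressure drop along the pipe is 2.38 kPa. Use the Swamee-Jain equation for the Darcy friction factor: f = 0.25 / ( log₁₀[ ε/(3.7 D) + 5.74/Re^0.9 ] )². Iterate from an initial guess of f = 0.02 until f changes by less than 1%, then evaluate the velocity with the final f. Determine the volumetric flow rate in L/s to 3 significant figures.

Rearranging Darcy-Weisbach: V = √(2·ΔP·D/(f·L·ρ)). With ε/D = 0.00023/0.105 = 0.00219, iterate starting from f = 0.02:
  f = 0.02 → V = √(2·2380·0.105/(0.02·18.2·996)) = 1.174 m/s; Re = ρVD/μ = 2.113e+05; f → 0.02496
  f = 0.02496 → V = 1.051 m/s; Re = 1.892e+05; f → 0.02506
Converged (Δf/f < 1%). With the final f = 0.02506: V = √(2·2380·0.105/(0.02506·18.2·996)) = 1.049 m/s.
Q = V·A = 1.049·(π/4·0.105²) = 0.009083 m³/s = 9.08 L/s.

Q ≈ 9.08 L/s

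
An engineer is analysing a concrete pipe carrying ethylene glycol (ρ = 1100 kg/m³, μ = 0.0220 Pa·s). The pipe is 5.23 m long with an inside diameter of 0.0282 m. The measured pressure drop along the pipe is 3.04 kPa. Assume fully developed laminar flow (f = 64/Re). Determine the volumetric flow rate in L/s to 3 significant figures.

Q ≈ 0.410 L/s

For laminar flow, f = 64/Re with Re = ρVD/μ, so Darcy-Weisbach reduces to ΔP = 32μLV/D². Solving for V: V = ΔP·D²/(32μL) = 3040·(0.0282)²/(32·0.022·5.23) = 0.6566 m/s.
Check: Re = ρVD/μ = 1100·0.6566·0.0282/0.022 = 925.8 < 2300, so the laminar assumption holds.
Q = V·A = 0.6566·(π/4·0.0282²) = 0.0004101 m³/s = 0.410 L/s.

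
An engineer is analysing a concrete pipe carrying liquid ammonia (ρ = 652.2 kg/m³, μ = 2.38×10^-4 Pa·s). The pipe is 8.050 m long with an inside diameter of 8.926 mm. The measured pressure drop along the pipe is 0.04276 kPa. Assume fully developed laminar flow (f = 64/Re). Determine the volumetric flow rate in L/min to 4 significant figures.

For laminar flow, f = 64/Re with Re = ρVD/μ, so Darcy-Weisbach reduces to ΔP = 32μLV/D². Solving for V: V = ΔP·D²/(32μL) = 42.76·(0.008926)²/(32·0.000238·8.05) = 0.05557 m/s.
Check: Re = ρVD/μ = 652.2·0.05557·0.008926/0.000238 = 1359 < 2300, so the laminar assumption holds.
Q = V·A = 0.05557·(π/4·0.008926²) = 3.477e-06 m³/s = 0.2086 L/min.

Q ≈ 0.2086 L/min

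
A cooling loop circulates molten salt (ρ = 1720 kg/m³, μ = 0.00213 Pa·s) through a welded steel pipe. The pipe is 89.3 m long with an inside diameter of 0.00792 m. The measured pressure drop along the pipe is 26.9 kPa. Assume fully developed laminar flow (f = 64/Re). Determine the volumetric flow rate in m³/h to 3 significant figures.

For laminar flow, f = 64/Re with Re = ρVD/μ, so Darcy-Weisbach reduces to ΔP = 32μLV/D². Solving for V: V = ΔP·D²/(32μL) = 2.69e+04·(0.00792)²/(32·0.00213·89.3) = 0.2772 m/s.
Check: Re = ρVD/μ = 1720·0.2772·0.00792/0.00213 = 1773 < 2300, so the laminar assumption holds.
Q = V·A = 0.2772·(π/4·0.00792²) = 1.366e-05 m³/s = 0.0492 m³/h.

Q ≈ 0.0492 m³/h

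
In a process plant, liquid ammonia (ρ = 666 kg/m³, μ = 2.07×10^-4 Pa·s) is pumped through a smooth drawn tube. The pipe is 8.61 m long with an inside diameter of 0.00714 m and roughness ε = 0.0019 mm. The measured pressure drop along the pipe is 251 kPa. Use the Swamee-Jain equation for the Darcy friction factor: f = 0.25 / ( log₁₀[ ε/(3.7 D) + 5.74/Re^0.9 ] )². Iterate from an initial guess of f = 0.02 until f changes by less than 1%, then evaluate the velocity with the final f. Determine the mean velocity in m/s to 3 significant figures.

Rearranging Darcy-Weisbach: V = √(2·ΔP·D/(f·L·ρ)). With ε/D = 1.9e-06/0.00714 = 0.000266, iterate starting from f = 0.02:
  f = 0.02 → V = √(2·2.51e+05·0.00714/(0.02·8.61·666)) = 5.59 m/s; Re = ρVD/μ = 1.284e+05; f → 0.01862
  f = 0.01862 → V = 5.793 m/s; Re = 1.331e+05; f → 0.01853
Converged (Δf/f < 1%). With the final f = 0.01853: V = √(2·2.51e+05·0.00714/(0.01853·8.61·666)) = 5.808 m/s.

V ≈ 5.81 m/s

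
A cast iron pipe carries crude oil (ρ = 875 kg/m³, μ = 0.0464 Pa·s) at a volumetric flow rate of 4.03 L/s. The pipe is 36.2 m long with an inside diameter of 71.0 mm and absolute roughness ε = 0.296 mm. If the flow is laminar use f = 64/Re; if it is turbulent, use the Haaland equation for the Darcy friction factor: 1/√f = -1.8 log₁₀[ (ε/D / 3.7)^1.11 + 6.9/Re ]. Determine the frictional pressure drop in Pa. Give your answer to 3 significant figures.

Q = 4.03 L/s = 4.03/1000 = 0.00403 m³/s.
Cross-sectional area A = πD²/4 = π(0.071)²/4 = 0.003959 m²; mean velocity V = Q/A = 0.00403/0.003959 = 1.018 m/s.
Reynolds number Re = ρVD/μ = 875 · 1.018 · 0.071 / 0.0464 = 1363.
Re < 2300 → laminar flow, so f = 64/Re = 64/1363 = 0.04696 (the turbulent correlation is not needed).
Darcy-Weisbach: ΔP = f(L/D)(ρV²/2) = 0.04696·(36.2/0.071)·(875·1.018²/2) = 0.04696·509.9·453.3 = 1.085e+04 Pa.

ΔP ≈ 10900 Pa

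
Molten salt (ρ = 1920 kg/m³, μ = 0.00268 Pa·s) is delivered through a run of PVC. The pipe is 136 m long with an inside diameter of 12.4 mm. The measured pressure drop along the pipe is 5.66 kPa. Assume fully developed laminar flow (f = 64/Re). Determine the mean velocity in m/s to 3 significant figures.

For laminar flow, f = 64/Re with Re = ρVD/μ, so Darcy-Weisbach reduces to ΔP = 32μLV/D². Solving for V: V = ΔP·D²/(32μL) = 5660·(0.0124)²/(32·0.00268·136) = 0.07462 m/s.
Check: Re = ρVD/μ = 1920·0.07462·0.0124/0.00268 = 662.9 < 2300, so the laminar assumption holds.

V ≈ 0.0746 m/s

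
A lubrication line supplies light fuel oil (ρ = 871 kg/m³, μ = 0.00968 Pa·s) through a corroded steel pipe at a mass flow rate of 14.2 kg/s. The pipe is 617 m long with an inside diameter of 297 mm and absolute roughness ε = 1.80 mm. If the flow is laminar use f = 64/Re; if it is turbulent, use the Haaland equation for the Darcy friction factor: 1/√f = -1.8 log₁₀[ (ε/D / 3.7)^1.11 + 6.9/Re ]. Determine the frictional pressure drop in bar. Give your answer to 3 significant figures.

ΔP ≈ 0.0209 bar

A = πD²/4 = π(0.297)²/4 = 0.06928 m²; mean velocity V = ṁ/(ρA) = 14.2/(871 · 0.06928) = 0.2353 m/s.
Reynolds number Re = ρVD/μ = 871 · 0.2353 · 0.297 / 0.00968 = 6289.
Re > 4000 → turbulent. Relative roughness ε/D = 0.0018/0.297 = 0.00606. Haaland: 1/√f = -1.8 log₁₀[(0.00606/3.7)^1.11 + 6.9/6289] = -1.8 log₁₀[0.000809 + 0.0011] = 4.896, so f = 0.04172.
Darcy-Weisbach: ΔP = f(L/D)(ρV²/2) = 0.04172·(617/0.297)·(871·0.2353²/2) = 0.04172·2077·24.12 = 2090 Pa.
ΔP = 2090 Pa = 0.0209 bar.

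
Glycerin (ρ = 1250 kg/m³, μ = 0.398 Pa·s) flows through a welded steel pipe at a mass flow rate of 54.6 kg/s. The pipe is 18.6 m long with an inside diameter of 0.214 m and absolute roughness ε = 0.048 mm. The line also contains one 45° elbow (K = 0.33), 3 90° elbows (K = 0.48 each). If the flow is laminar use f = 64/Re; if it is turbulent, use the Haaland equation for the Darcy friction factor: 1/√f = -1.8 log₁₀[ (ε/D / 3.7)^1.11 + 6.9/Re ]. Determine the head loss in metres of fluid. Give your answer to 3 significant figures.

h_f ≈ 0.645 m

A = πD²/4 = π(0.214)²/4 = 0.03597 m²; mean velocity V = ṁ/(ρA) = 54.6/(1250 · 0.03597) = 1.214 m/s.
Reynolds number Re = ρVD/μ = 1250 · 1.214 · 0.214 / 0.398 = 816.2.
Re < 2300 → laminar flow, so f = 64/Re = 64/816.2 = 0.07841 (the turbulent correlation is not needed).
Total minor-loss coefficient ΣK = 1·0.33 + 3·0.48 = 1.77.
ΔP = [f·L/D + ΣK]·(ρV²/2) = [0.07841·18.6/0.214 + 1.77]·(1250·1.214²/2) = [6.815 + 1.77]·921.7 = 7913 Pa.
Head loss h_f = ΔP/(ρg) = 7913/(1250·9.81) = 0.645 m.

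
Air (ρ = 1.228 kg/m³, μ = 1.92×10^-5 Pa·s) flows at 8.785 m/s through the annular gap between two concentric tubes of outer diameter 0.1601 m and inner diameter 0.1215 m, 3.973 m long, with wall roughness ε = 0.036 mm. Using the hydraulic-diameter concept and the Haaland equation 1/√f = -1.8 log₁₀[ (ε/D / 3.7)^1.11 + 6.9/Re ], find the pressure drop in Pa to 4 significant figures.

ΔP ≈ 132.0 Pa

Hydraulic diameter D_h = 4A/P = D_o - D_i = 0.1601 - 0.1215 = 0.0386 m.
Re = ρVD_h/μ = 1.228·8.785·0.0386/1.92e-05 = 2.169e+04.
ε/D_h = 3.6e-05/0.0386 = 0.000933; Haaland gives 1/√f = -1.8 log₁₀[0.000101+0.000318] = 6.079, so f = 0.02706.
ΔP = f(L/D_h)(ρV²/2) = 0.02706·3.973/0.0386·47.39 = 132 Pa.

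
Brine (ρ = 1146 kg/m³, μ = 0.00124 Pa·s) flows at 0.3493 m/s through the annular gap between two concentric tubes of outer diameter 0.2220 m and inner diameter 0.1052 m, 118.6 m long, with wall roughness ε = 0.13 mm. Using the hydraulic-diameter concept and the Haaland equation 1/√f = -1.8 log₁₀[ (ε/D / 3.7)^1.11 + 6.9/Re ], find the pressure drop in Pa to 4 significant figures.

ΔP ≈ 1774 Pa

Hydraulic diameter D_h = 4A/P = D_o - D_i = 0.222 - 0.1052 = 0.1168 m.
Re = ρVD_h/μ = 1146·0.3493·0.1168/0.00124 = 3.771e+04.
ε/D_h = 0.00013/0.1168 = 0.00111; Haaland gives 1/√f = -1.8 log₁₀[0.000123+0.000183] = 6.325, so f = 0.025.
ΔP = f(L/D_h)(ρV²/2) = 0.025·118.6/0.1168·69.91 = 1774 Pa.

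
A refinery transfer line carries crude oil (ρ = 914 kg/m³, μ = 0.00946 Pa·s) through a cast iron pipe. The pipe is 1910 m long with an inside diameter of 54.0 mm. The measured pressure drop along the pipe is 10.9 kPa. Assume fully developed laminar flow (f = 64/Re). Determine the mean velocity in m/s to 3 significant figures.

V ≈ 0.0550 m/s

For laminar flow, f = 64/Re with Re = ρVD/μ, so Darcy-Weisbach reduces to ΔP = 32μLV/D². Solving for V: V = ΔP·D²/(32μL) = 1.09e+04·(0.054)²/(32·0.00946·1910) = 0.05497 m/s.
Check: Re = ρVD/μ = 914·0.05497·0.054/0.00946 = 286.8 < 2300, so the laminar assumption holds.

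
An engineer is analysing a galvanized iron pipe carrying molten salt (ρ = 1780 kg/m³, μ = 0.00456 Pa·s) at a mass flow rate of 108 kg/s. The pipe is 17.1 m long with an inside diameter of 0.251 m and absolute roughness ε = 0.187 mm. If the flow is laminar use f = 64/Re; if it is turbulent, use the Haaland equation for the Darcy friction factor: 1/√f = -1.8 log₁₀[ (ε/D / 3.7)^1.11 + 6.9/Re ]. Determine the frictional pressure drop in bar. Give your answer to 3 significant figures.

A = πD²/4 = π(0.251)²/4 = 0.04948 m²; mean velocity V = ṁ/(ρA) = 108/(1780 · 0.04948) = 1.226 m/s.
Reynolds number Re = ρVD/μ = 1780 · 1.226 · 0.251 / 0.00456 = 1.201e+05.
Re > 4000 → turbulent. Relative roughness ε/D = 0.000187/0.251 = 0.000745. Haaland: 1/√f = -1.8 log₁₀[(0.000745/3.7)^1.11 + 6.9/1.201e+05] = -1.8 log₁₀[7.9e-05 + 5.74e-05] = 6.957, so f = 0.02066.
Darcy-Weisbach: ΔP = f(L/D)(ρV²/2) = 0.02066·(17.1/0.251)·(1780·1.226²/2) = 0.02066·68.13·1338 = 1883 Pa.
ΔP = 1883 Pa = 0.0188 bar.

ΔP ≈ 0.0188 bar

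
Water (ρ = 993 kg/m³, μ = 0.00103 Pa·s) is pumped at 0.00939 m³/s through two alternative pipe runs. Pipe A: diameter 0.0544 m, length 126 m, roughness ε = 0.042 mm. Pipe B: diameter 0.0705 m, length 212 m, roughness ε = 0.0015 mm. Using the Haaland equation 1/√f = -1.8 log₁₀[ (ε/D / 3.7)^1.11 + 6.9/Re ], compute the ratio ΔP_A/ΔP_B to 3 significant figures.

Pipe A: V = Q/A = 0.00939/0.002324 = 4.04 m/s; Re = 2.119e+05; ε/D = 0.000772; Haaland → f = 0.01988; ΔP_A = f(L/D)(ρV²/2) = 3.731e+05 Pa.
Pipe B: V = Q/A = 0.00939/0.003904 = 2.405 m/s; Re = 1.635e+05; ε/D = 2.13e-05; Haaland → f = 0.01624; ΔP_B = f(L/D)(ρV²/2) = 1.403e+05 Pa.
ΔP_A/ΔP_B = 3.731e+05/1.403e+05 = 2.66.

ΔP_A/ΔP_B ≈ 2.66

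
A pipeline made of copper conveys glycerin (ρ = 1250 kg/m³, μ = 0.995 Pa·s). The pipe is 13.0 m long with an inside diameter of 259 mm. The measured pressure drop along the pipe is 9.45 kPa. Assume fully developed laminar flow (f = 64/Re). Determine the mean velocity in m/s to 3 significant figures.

V ≈ 1.53 m/s

For laminar flow, f = 64/Re with Re = ρVD/μ, so Darcy-Weisbach reduces to ΔP = 32μLV/D². Solving for V: V = ΔP·D²/(32μL) = 9450·(0.259)²/(32·0.995·13) = 1.531 m/s.
Check: Re = ρVD/μ = 1250·1.531·0.259/0.995 = 498.3 < 2300, so the laminar assumption holds.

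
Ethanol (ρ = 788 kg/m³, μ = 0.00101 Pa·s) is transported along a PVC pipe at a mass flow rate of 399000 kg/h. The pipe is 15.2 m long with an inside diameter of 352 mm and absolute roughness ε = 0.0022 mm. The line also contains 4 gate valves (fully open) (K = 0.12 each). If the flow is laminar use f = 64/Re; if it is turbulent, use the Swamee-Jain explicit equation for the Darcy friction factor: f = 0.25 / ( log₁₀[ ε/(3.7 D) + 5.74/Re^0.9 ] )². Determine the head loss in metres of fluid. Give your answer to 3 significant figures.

ṁ = 399000 kg/h = 399000/3600 = 110.8 kg/s.
A = πD²/4 = π(0.352)²/4 = 0.09731 m²; mean velocity V = ṁ/(ρA) = 110.8/(788 · 0.09731) = 1.445 m/s.
Reynolds number Re = ρVD/μ = 788 · 1.445 · 0.352 / 0.00101 = 3.969e+05.
Re > 4000 → turbulent. Relative roughness ε/D = 2.2e-06/0.352 = 6.25e-06. Swamee-Jain: f = 0.25/(log₁₀[6.25e-06/3.7 + 5.74/3.969e+05^0.9])² = 0.25/(log₁₀[1.69e-06 + 5.25e-05])² = 0.25/(-4.266)² = 0.01374.
Total minor-loss coefficient ΣK = 4·0.12 = 0.48.
ΔP = [f·L/D + ΣK]·(ρV²/2) = [0.01374·15.2/0.352 + 0.48]·(788·1.445²/2) = [0.5931 + 0.48]·823.1 = 883.3 Pa.
Head loss h_f = ΔP/(ρg) = 883.3/(788·9.81) = 0.114 m.

h_f ≈ 0.114 m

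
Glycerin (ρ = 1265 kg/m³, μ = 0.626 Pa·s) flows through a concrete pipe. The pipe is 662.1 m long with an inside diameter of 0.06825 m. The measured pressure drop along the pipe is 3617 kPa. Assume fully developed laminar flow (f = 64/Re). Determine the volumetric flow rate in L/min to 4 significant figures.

For laminar flow, f = 64/Re with Re = ρVD/μ, so Darcy-Weisbach reduces to ΔP = 32μLV/D². Solving for V: V = ΔP·D²/(32μL) = 3.617e+06·(0.06825)²/(32·0.626·662.1) = 1.27 m/s.
Check: Re = ρVD/μ = 1265·1.27·0.06825/0.626 = 175.2 < 2300, so the laminar assumption holds.
Q = V·A = 1.27·(π/4·0.06825²) = 0.004647 m³/s = 278.8 L/min.

Q ≈ 278.8 L/min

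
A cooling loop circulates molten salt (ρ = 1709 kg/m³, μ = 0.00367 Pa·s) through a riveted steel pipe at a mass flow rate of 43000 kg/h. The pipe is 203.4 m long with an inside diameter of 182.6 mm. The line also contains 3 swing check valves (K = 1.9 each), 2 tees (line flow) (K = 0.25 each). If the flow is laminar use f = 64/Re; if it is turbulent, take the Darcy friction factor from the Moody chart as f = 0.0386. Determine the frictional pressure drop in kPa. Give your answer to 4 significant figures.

ṁ = 43000 kg/h = 43000/3600 = 11.94 kg/s.
A = πD²/4 = π(0.1826)²/4 = 0.02619 m²; mean velocity V = ṁ/(ρA) = 11.94/(1709 · 0.02619) = 0.2669 m/s.
Reynolds number Re = ρVD/μ = 1709 · 0.2669 · 0.1826 / 0.00367 = 2.269e+04.
Re > 4000 → turbulent; use the Moody-chart value f = 0.0386.
Total minor-loss coefficient ΣK = 3·1.9 + 2·0.25 = 6.2.
ΔP = [f·L/D + ΣK]·(ρV²/2) = [0.0386·203.4/0.1826 + 6.2]·(1709·0.2669²/2) = [43 + 6.2]·60.87 = 2994 Pa.
ΔP = 2994 Pa = 2.994 kPa.

ΔP ≈ 2.994 kPa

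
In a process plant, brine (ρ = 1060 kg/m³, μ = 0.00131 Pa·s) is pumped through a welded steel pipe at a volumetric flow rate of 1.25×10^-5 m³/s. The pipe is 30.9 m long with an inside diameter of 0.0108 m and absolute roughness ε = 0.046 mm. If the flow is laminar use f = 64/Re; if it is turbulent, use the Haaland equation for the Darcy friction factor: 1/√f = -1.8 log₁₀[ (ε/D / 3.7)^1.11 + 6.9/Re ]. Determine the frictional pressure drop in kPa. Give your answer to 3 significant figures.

ΔP ≈ 1.52 kPa

Cross-sectional area A = πD²/4 = π(0.0108)²/4 = 9.161e-05 m²; mean velocity V = Q/A = 1.25e-05/9.161e-05 = 0.1364 m/s.
Reynolds number Re = ρVD/μ = 1060 · 0.1364 · 0.0108 / 0.00131 = 1192.
Re < 2300 → laminar flow, so f = 64/Re = 64/1192 = 0.05367 (the turbulent correlation is not needed).
Darcy-Weisbach: ΔP = f(L/D)(ρV²/2) = 0.05367·(30.9/0.0108)·(1060·0.1364²/2) = 0.05367·2861·9.868 = 1515 Pa.
ΔP = 1515 Pa = 1.52 kPa.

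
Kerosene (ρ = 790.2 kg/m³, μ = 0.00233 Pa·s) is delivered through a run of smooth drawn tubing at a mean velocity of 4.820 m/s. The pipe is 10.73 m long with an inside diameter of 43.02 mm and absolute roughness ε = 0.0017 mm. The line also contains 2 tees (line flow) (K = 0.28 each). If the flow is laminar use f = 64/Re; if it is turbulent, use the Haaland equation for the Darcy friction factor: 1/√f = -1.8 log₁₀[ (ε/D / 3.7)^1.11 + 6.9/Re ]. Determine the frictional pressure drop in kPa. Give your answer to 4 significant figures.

ΔP ≈ 49.41 kPa

Reynolds number Re = ρVD/μ = 790.2 · 4.82 · 0.04302 / 0.00233 = 7.032e+04.
Re > 4000 → turbulent. Relative roughness ε/D = 1.7e-06/0.04302 = 3.95e-05. Haaland: 1/√f = -1.8 log₁₀[(3.95e-05/3.7)^1.11 + 6.9/7.032e+04] = -1.8 log₁₀[3.03e-06 + 9.81e-05] = 7.191, so f = 0.01934.
Total minor-loss coefficient ΣK = 2·0.28 = 0.56.
ΔP = [f·L/D + ΣK]·(ρV²/2) = [0.01934·10.73/0.04302 + 0.56]·(790.2·4.82²/2) = [4.823 + 0.56]·9179 = 4.941e+04 Pa.
ΔP = 4.941e+04 Pa = 49.41 kPa.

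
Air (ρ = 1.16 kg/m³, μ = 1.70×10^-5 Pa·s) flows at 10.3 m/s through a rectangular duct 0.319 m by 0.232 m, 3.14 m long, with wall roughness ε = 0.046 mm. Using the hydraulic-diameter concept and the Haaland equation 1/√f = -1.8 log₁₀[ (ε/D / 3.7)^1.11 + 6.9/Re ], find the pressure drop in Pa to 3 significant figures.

ΔP ≈ 12.1 Pa

Hydraulic diameter D_h = 4A/P = 4·(0.319·0.232)/(2·(0.319+0.232)) = 0.296/1.102 = 0.2686 m.
Re = ρVD_h/μ = 1.16·10.3·0.2686/1.7e-05 = 1.888e+05.
ε/D_h = 4.6e-05/0.2686 = 0.000171; Haaland gives 1/√f = -1.8 log₁₀[1.54e-05+3.65e-05] = 7.711, so f = 0.01682.
ΔP = f(L/D_h)(ρV²/2) = 0.01682·3.14/0.2686·61.53 = 12.09 Pa.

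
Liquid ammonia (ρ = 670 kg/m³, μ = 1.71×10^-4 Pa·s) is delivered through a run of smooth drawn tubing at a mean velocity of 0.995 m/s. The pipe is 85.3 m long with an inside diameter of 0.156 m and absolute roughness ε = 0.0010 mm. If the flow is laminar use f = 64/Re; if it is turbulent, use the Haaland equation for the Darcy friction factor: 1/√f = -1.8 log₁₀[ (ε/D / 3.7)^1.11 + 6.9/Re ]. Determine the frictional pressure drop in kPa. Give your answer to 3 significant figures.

ΔP ≈ 2.30 kPa

Reynolds number Re = ρVD/μ = 670 · 0.995 · 0.156 / 0.000171 = 6.082e+05.
Re > 4000 → turbulent. Relative roughness ε/D = 1e-06/0.156 = 6.41e-06. Haaland: 1/√f = -1.8 log₁₀[(6.41e-06/3.7)^1.11 + 6.9/6.082e+05] = -1.8 log₁₀[4.03e-07 + 1.13e-05] = 8.874, so f = 0.0127.
Darcy-Weisbach: ΔP = f(L/D)(ρV²/2) = 0.0127·(85.3/0.156)·(670·0.995²/2) = 0.0127·546.8·331.7 = 2303 Pa.
ΔP = 2303 Pa = 2.30 kPa.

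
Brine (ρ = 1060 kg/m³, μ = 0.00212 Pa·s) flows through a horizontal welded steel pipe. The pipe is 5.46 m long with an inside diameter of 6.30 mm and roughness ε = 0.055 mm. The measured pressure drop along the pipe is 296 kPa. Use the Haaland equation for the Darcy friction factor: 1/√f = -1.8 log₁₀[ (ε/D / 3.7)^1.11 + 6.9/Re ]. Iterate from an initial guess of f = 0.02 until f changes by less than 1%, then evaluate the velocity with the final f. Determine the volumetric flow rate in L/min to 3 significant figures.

Rearranging Darcy-Weisbach: V = √(2·ΔP·D/(f·L·ρ)). With ε/D = 5.5e-05/0.0063 = 0.00873, iterate starting from f = 0.02:
  f = 0.02 → V = √(2·2.96e+05·0.0063/(0.02·5.46·1060)) = 5.676 m/s; Re = ρVD/μ = 1.788e+04; f → 0.03947
  f = 0.03947 → V = 4.04 m/s; Re = 1.273e+04; f → 0.04064
  f = 0.04064 → V = 3.982 m/s; Re = 1.254e+04; f → 0.0407
Converged (Δf/f < 1%). With the final f = 0.0407: V = √(2·2.96e+05·0.0063/(0.0407·5.46·1060)) = 3.979 m/s.
Q = V·A = 3.979·(π/4·0.0063²) = 0.000124 m³/s = 7.44 L/min.

Q ≈ 7.44 L/min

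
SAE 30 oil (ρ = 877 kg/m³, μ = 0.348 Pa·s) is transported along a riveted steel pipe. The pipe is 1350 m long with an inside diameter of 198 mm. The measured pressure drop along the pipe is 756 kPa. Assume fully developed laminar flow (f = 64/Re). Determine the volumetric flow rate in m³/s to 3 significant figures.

For laminar flow, f = 64/Re with Re = ρVD/μ, so Darcy-Weisbach reduces to ΔP = 32μLV/D². Solving for V: V = ΔP·D²/(32μL) = 7.56e+05·(0.198)²/(32·0.348·1350) = 1.971 m/s.
Check: Re = ρVD/μ = 877·1.971·0.198/0.348 = 983.7 < 2300, so the laminar assumption holds.
Q = V·A = 1.971·(π/4·0.198²) = 0.0607 m³/s = 0.0607 m³/s.

Q ≈ 0.0607 m³/s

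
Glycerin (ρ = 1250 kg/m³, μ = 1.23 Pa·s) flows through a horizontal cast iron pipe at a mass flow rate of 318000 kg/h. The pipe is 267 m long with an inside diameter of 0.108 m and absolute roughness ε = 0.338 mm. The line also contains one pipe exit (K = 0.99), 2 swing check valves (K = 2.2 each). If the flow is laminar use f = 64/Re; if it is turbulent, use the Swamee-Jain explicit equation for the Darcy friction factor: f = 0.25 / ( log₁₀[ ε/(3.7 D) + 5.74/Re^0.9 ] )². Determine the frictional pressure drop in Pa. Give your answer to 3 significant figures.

ΔP ≈ 7.15×10^6 Pa

ṁ = 318000 kg/h = 318000/3600 = 88.33 kg/s.
A = πD²/4 = π(0.108)²/4 = 0.009161 m²; mean velocity V = ṁ/(ρA) = 88.33/(1250 · 0.009161) = 7.714 m/s.
Reynolds number Re = ρVD/μ = 1250 · 7.714 · 0.108 / 1.23 = 846.7.
Re < 2300 → laminar flow, so f = 64/Re = 64/846.7 = 0.07559 (the turbulent correlation is not needed).
Total minor-loss coefficient ΣK = 1·0.99 + 2·2.2 = 5.39.
ΔP = [f·L/D + ΣK]·(ρV²/2) = [0.07559·267/0.108 + 5.39]·(1250·7.714²/2) = [186.9 + 5.39]·3.719e+04 = 7.151e+06 Pa.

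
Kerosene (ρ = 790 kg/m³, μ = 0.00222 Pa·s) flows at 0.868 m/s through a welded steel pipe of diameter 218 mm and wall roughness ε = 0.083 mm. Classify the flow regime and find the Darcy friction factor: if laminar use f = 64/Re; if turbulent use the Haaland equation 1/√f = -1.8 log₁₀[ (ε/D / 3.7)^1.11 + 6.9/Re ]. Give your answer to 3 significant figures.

Re = ρVD/μ = 790·0.868·0.218/0.00222 = 6.734e+04.
Re > 4000 → turbulent. ε/D = 8.3e-05/0.218 = 0.000381; Haaland: 1/√f = -1.8 log₁₀[3.75e-05 + 0.000102] = 6.937, so f = 0.02078.

f ≈ 0.0208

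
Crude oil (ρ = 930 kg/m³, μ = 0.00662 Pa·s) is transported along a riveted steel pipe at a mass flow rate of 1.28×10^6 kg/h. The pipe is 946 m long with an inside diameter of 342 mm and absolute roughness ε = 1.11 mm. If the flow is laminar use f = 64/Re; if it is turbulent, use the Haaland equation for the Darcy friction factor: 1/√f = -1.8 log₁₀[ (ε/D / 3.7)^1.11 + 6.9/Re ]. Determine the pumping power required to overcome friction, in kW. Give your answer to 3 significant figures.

P ≈ 233 kW

ṁ = 1.28×10^6 kg/h = 1.28×10^6/3600 = 355.6 kg/s.
A = πD²/4 = π(0.342)²/4 = 0.09186 m²; mean velocity V = ṁ/(ρA) = 355.6/(930 · 0.09186) = 4.162 m/s.
Reynolds number Re = ρVD/μ = 930 · 4.162 · 0.342 / 0.00662 = 2e+05.
Re > 4000 → turbulent. Relative roughness ε/D = 0.00111/0.342 = 0.00325. Haaland: 1/√f = -1.8 log₁₀[(0.00325/3.7)^1.11 + 6.9/2e+05] = -1.8 log₁₀[0.000404 + 3.45e-05] = 6.044, so f = 0.02738.
Darcy-Weisbach: ΔP = f(L/D)(ρV²/2) = 0.02738·(946/0.342)·(930·4.162²/2) = 0.02738·2766·8054 = 6.099e+05 Pa.
Q = ṁ/ρ = 355.6/930 = 0.3823 m³/s.
Pumping power P = QΔP = 0.3823·6.099e+05 = 233200 W = 233 kW.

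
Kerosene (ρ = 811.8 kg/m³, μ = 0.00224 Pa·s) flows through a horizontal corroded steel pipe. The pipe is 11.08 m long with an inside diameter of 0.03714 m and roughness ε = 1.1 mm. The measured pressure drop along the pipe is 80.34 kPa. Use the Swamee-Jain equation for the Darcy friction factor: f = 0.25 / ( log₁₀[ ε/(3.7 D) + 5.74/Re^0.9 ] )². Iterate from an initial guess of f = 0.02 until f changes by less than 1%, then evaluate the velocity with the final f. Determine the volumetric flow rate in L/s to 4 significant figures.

Q ≈ 3.666 L/s

Rearranging Darcy-Weisbach: V = √(2·ΔP·D/(f·L·ρ)). With ε/D = 0.0011/0.03714 = 0.0296, iterate starting from f = 0.02:
  f = 0.02 → V = √(2·8.034e+04·0.03714/(0.02·11.08·811.8)) = 5.76 m/s; Re = ρVD/μ = 7.752e+04; f → 0.05754
  f = 0.05754 → V = 3.396 m/s; Re = 4.571e+04; f → 0.05794
Converged (Δf/f < 1%). With the final f = 0.05794: V = √(2·8.034e+04·0.03714/(0.05794·11.08·811.8)) = 3.384 m/s.
Q = V·A = 3.384·(π/4·0.03714²) = 0.003666 m³/s = 3.666 L/s.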